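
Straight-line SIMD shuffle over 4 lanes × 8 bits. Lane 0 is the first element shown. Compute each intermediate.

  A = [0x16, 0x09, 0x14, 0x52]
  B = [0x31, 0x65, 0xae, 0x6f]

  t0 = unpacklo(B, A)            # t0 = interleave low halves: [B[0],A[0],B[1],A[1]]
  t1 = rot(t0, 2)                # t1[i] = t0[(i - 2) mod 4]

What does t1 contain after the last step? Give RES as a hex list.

t0 = [0x31, 0x16, 0x65, 0x09]
t1 = [0x65, 0x09, 0x31, 0x16]

RES = [ 0x65  0x09  0x31  0x16 ]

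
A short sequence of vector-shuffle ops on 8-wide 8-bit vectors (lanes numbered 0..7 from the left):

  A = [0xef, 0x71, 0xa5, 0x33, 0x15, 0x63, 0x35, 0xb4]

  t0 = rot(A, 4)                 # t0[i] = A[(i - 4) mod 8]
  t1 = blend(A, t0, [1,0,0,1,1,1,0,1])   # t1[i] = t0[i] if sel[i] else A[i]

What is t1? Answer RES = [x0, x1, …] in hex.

RES = [ 0x15  0x71  0xa5  0xb4  0xef  0x71  0x35  0x33 ]

t0 = [0x15, 0x63, 0x35, 0xb4, 0xef, 0x71, 0xa5, 0x33]
t1 = [0x15, 0x71, 0xa5, 0xb4, 0xef, 0x71, 0x35, 0x33]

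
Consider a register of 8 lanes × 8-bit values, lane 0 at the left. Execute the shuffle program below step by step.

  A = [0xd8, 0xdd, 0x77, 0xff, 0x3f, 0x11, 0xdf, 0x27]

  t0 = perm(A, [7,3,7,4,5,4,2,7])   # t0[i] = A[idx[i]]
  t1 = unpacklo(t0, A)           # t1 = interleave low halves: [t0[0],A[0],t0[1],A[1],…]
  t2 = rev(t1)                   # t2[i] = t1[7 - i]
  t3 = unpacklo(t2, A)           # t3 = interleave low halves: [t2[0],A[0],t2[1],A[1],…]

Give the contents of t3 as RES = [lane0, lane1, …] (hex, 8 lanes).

RES = [ 0xff  0xd8  0x3f  0xdd  0x77  0x77  0x27  0xff ]

  t0: 27 ff 27 3f 11 3f 77 27
  t1: 27 d8 ff dd 27 77 3f ff
  t2: ff 3f 77 27 dd ff d8 27
  t3: ff d8 3f dd 77 77 27 ff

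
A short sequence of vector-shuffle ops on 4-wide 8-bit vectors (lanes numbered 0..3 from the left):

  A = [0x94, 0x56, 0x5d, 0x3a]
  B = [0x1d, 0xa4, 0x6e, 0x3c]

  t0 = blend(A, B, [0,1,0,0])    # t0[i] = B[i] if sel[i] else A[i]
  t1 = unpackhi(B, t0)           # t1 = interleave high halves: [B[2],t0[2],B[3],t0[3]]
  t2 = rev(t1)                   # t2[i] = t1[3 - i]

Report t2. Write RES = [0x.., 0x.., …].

RES = [0x3a, 0x3c, 0x5d, 0x6e]

→ t0 |94|a4|5d|3a|
→ t1 |6e|5d|3c|3a|
→ t2 |3a|3c|5d|6e|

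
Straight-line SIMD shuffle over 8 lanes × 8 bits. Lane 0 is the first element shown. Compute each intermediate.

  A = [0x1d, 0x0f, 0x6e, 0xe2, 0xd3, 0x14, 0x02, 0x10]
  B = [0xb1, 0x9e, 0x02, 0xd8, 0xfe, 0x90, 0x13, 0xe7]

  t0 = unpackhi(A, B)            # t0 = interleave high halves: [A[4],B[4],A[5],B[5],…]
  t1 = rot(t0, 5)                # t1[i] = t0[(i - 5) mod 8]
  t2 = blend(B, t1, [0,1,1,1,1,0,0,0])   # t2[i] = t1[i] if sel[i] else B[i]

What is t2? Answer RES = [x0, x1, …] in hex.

t0 = [0xd3, 0xfe, 0x14, 0x90, 0x02, 0x13, 0x10, 0xe7]
t1 = [0x90, 0x02, 0x13, 0x10, 0xe7, 0xd3, 0xfe, 0x14]
t2 = [0xb1, 0x02, 0x13, 0x10, 0xe7, 0x90, 0x13, 0xe7]

RES = [0xb1, 0x02, 0x13, 0x10, 0xe7, 0x90, 0x13, 0xe7]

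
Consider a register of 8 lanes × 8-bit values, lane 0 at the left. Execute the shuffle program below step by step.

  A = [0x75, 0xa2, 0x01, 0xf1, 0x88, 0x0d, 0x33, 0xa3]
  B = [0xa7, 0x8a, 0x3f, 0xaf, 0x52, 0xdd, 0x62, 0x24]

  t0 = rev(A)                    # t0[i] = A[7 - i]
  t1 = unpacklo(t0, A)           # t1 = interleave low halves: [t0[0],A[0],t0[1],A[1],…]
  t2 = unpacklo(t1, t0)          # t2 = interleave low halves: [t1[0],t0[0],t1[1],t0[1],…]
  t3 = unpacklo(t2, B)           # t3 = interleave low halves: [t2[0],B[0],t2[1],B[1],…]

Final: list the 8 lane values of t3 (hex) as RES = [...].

  t0: a3 33 0d 88 f1 01 a2 75
  t1: a3 75 33 a2 0d 01 88 f1
  t2: a3 a3 75 33 33 0d a2 88
  t3: a3 a7 a3 8a 75 3f 33 af

RES = [ 0xa3  0xa7  0xa3  0x8a  0x75  0x3f  0x33  0xaf ]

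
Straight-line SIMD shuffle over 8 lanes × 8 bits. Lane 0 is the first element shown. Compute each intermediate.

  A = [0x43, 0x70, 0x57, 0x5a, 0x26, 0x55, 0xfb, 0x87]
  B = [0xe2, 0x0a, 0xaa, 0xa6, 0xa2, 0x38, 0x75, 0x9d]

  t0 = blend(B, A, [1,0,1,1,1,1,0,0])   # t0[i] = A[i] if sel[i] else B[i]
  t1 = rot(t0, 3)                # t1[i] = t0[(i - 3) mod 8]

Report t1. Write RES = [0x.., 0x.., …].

RES = [ 0x55  0x75  0x9d  0x43  0x0a  0x57  0x5a  0x26 ]

  t0: 43 0a 57 5a 26 55 75 9d
  t1: 55 75 9d 43 0a 57 5a 26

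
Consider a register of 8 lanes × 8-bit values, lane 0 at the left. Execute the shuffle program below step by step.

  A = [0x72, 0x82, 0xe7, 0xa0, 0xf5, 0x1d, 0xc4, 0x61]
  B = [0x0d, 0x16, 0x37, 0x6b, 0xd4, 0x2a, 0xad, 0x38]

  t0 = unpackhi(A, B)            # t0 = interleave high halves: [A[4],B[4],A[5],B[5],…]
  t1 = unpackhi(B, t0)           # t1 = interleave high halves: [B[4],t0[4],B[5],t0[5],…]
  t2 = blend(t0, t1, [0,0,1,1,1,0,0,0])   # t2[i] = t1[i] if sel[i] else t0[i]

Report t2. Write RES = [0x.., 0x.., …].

RES = [ 0xf5  0xd4  0x2a  0xad  0xad  0xad  0x61  0x38 ]

  t0: f5 d4 1d 2a c4 ad 61 38
  t1: d4 c4 2a ad ad 61 38 38
  t2: f5 d4 2a ad ad ad 61 38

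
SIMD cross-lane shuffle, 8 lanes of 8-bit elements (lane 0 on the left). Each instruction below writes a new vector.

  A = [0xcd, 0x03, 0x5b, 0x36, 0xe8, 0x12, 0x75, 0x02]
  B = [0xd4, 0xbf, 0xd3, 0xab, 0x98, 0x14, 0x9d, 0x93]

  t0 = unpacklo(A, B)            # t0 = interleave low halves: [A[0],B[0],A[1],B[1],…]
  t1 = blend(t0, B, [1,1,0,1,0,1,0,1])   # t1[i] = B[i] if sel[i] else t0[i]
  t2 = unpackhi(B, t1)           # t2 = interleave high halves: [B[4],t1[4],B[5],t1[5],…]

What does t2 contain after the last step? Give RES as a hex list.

RES = [ 0x98  0x5b  0x14  0x14  0x9d  0x36  0x93  0x93 ]

  t0: cd d4 03 bf 5b d3 36 ab
  t1: d4 bf 03 ab 5b 14 36 93
  t2: 98 5b 14 14 9d 36 93 93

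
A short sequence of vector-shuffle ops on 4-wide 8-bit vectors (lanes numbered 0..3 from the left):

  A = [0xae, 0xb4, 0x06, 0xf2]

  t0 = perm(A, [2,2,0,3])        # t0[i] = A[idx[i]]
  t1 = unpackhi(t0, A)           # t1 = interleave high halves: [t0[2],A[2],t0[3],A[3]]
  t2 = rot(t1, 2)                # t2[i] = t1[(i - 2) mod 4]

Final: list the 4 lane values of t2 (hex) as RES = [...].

→ t0 |06|06|ae|f2|
→ t1 |ae|06|f2|f2|
→ t2 |f2|f2|ae|06|

RES = [ 0xf2  0xf2  0xae  0x06 ]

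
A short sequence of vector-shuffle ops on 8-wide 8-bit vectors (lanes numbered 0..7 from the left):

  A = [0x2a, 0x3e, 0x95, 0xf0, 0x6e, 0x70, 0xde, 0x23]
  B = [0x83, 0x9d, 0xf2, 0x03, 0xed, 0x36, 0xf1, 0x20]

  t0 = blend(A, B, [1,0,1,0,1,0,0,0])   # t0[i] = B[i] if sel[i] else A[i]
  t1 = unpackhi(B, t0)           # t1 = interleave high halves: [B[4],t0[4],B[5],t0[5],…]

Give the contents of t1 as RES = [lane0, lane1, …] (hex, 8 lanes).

RES = [ 0xed  0xed  0x36  0x70  0xf1  0xde  0x20  0x23 ]

→ t0 |83|3e|f2|f0|ed|70|de|23|
→ t1 |ed|ed|36|70|f1|de|20|23|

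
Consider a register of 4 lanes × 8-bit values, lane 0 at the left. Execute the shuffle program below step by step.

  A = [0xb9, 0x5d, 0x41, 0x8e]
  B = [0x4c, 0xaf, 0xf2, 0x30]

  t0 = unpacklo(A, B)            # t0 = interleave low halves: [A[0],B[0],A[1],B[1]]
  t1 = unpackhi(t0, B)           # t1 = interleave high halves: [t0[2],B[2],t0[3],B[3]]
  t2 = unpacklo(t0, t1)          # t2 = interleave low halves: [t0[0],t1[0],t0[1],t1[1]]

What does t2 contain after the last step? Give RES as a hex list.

RES = [ 0xb9  0x5d  0x4c  0xf2 ]

  t0: b9 4c 5d af
  t1: 5d f2 af 30
  t2: b9 5d 4c f2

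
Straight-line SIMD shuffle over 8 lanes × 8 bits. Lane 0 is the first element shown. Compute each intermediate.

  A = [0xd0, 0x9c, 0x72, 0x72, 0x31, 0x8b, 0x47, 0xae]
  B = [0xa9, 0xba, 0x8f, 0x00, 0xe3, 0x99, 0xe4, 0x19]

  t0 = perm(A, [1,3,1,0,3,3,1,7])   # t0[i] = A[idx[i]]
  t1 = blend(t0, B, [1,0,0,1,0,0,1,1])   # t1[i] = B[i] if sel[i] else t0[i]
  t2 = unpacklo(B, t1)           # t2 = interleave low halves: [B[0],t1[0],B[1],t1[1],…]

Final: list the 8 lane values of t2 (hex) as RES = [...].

RES = [ 0xa9  0xa9  0xba  0x72  0x8f  0x9c  0x00  0x00 ]

t0 = [0x9c, 0x72, 0x9c, 0xd0, 0x72, 0x72, 0x9c, 0xae]
t1 = [0xa9, 0x72, 0x9c, 0x00, 0x72, 0x72, 0xe4, 0x19]
t2 = [0xa9, 0xa9, 0xba, 0x72, 0x8f, 0x9c, 0x00, 0x00]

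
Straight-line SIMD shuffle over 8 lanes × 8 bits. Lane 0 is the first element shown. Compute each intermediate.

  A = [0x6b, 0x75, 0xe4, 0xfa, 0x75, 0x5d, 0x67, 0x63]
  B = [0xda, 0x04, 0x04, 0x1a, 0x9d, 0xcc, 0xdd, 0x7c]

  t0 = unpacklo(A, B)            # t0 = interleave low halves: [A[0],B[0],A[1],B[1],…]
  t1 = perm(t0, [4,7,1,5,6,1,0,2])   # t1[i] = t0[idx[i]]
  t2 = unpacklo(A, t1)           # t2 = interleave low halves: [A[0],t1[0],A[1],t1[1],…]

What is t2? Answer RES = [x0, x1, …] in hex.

RES = [ 0x6b  0xe4  0x75  0x1a  0xe4  0xda  0xfa  0x04 ]

t0 = [0x6b, 0xda, 0x75, 0x04, 0xe4, 0x04, 0xfa, 0x1a]
t1 = [0xe4, 0x1a, 0xda, 0x04, 0xfa, 0xda, 0x6b, 0x75]
t2 = [0x6b, 0xe4, 0x75, 0x1a, 0xe4, 0xda, 0xfa, 0x04]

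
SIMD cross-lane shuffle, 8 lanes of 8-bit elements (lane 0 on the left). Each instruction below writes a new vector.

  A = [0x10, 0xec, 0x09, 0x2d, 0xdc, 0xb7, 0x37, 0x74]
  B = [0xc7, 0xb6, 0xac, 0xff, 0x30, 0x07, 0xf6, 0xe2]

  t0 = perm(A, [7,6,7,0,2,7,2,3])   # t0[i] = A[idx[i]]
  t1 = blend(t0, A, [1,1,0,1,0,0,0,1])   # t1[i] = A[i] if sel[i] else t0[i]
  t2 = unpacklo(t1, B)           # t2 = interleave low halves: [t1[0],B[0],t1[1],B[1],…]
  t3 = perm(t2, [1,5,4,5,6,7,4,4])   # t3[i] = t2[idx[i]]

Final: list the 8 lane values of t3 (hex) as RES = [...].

  t0: 74 37 74 10 09 74 09 2d
  t1: 10 ec 74 2d 09 74 09 74
  t2: 10 c7 ec b6 74 ac 2d ff
  t3: c7 ac 74 ac 2d ff 74 74

RES = [0xc7, 0xac, 0x74, 0xac, 0x2d, 0xff, 0x74, 0x74]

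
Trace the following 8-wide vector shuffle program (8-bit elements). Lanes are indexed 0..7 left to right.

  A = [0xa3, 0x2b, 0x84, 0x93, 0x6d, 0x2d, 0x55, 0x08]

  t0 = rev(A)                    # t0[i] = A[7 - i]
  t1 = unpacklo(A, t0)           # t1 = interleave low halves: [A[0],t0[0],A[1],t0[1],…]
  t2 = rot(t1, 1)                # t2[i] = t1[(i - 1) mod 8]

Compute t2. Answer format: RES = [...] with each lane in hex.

→ t0 |08|55|2d|6d|93|84|2b|a3|
→ t1 |a3|08|2b|55|84|2d|93|6d|
→ t2 |6d|a3|08|2b|55|84|2d|93|

RES = [ 0x6d  0xa3  0x08  0x2b  0x55  0x84  0x2d  0x93 ]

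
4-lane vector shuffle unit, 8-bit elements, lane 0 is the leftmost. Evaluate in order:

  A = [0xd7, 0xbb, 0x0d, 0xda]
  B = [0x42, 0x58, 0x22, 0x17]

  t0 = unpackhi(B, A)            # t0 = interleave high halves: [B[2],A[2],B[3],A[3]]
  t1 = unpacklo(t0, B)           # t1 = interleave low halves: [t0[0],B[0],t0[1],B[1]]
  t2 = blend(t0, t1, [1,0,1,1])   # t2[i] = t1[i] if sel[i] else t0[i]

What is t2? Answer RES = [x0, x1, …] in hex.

RES = [0x22, 0x0d, 0x0d, 0x58]

  t0: 22 0d 17 da
  t1: 22 42 0d 58
  t2: 22 0d 0d 58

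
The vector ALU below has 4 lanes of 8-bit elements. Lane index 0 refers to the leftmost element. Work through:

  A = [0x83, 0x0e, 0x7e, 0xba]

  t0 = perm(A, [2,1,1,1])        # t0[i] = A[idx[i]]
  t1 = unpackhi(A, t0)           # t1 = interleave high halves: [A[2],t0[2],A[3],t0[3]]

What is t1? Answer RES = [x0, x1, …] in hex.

RES = [0x7e, 0x0e, 0xba, 0x0e]

→ t0 |7e|0e|0e|0e|
→ t1 |7e|0e|ba|0e|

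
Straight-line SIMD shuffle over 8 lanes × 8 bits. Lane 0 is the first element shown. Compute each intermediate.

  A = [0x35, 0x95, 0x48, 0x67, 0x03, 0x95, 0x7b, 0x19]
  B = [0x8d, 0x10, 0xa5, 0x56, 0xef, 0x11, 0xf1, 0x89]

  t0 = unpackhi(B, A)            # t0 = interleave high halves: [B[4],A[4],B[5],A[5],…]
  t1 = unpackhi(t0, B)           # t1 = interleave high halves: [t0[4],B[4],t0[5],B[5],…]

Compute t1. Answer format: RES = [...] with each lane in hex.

RES = [ 0xf1  0xef  0x7b  0x11  0x89  0xf1  0x19  0x89 ]

→ t0 |ef|03|11|95|f1|7b|89|19|
→ t1 |f1|ef|7b|11|89|f1|19|89|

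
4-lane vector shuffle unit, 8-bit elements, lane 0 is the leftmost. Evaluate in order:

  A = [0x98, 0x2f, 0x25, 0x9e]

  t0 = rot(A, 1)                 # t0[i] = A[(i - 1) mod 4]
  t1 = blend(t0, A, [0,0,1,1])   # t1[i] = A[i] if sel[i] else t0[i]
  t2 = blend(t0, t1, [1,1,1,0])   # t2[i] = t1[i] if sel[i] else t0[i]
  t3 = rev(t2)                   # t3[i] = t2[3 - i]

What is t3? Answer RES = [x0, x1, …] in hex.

RES = [0x25, 0x25, 0x98, 0x9e]

→ t0 |9e|98|2f|25|
→ t1 |9e|98|25|9e|
→ t2 |9e|98|25|25|
→ t3 |25|25|98|9e|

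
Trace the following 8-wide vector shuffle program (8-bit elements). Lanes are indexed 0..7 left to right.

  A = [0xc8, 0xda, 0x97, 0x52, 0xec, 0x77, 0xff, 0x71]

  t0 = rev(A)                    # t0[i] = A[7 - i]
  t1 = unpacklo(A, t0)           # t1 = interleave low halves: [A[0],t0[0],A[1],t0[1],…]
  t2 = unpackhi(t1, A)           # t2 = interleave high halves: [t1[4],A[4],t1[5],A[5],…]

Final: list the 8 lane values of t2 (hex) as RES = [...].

RES = [ 0x97  0xec  0x77  0x77  0x52  0xff  0xec  0x71 ]

  t0: 71 ff 77 ec 52 97 da c8
  t1: c8 71 da ff 97 77 52 ec
  t2: 97 ec 77 77 52 ff ec 71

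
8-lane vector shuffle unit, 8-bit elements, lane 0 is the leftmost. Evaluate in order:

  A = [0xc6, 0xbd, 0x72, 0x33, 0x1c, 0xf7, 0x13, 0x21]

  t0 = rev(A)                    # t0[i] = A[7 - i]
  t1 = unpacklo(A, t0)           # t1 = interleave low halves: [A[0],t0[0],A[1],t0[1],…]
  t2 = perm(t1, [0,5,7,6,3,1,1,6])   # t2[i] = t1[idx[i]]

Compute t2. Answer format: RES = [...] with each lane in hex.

RES = [ 0xc6  0xf7  0x1c  0x33  0x13  0x21  0x21  0x33 ]

→ t0 |21|13|f7|1c|33|72|bd|c6|
→ t1 |c6|21|bd|13|72|f7|33|1c|
→ t2 |c6|f7|1c|33|13|21|21|33|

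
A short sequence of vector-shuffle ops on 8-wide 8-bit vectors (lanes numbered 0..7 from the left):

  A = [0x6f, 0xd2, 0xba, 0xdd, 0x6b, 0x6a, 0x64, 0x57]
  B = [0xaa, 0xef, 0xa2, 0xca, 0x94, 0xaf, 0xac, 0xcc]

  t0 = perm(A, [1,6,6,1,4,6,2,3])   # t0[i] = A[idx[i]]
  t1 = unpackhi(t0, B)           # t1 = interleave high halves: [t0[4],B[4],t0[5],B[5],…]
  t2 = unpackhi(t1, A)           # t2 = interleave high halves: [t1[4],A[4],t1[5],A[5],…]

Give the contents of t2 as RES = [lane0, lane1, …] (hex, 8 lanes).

RES = [0xba, 0x6b, 0xac, 0x6a, 0xdd, 0x64, 0xcc, 0x57]

t0 = [0xd2, 0x64, 0x64, 0xd2, 0x6b, 0x64, 0xba, 0xdd]
t1 = [0x6b, 0x94, 0x64, 0xaf, 0xba, 0xac, 0xdd, 0xcc]
t2 = [0xba, 0x6b, 0xac, 0x6a, 0xdd, 0x64, 0xcc, 0x57]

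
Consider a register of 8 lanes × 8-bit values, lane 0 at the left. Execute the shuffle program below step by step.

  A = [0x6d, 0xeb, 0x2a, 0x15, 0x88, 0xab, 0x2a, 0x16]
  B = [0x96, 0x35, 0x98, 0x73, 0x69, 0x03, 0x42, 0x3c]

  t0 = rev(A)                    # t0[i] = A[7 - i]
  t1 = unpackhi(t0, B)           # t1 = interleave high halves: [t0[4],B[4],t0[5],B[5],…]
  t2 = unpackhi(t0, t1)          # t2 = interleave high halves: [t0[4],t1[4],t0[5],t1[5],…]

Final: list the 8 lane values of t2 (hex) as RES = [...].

→ t0 |16|2a|ab|88|15|2a|eb|6d|
→ t1 |15|69|2a|03|eb|42|6d|3c|
→ t2 |15|eb|2a|42|eb|6d|6d|3c|

RES = [0x15, 0xeb, 0x2a, 0x42, 0xeb, 0x6d, 0x6d, 0x3c]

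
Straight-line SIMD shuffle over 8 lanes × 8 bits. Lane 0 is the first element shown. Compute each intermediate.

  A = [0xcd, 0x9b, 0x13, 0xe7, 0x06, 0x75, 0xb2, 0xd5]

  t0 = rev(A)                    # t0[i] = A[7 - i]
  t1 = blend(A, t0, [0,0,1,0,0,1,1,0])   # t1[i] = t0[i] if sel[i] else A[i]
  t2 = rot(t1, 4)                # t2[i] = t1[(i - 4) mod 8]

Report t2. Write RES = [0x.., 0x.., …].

→ t0 |d5|b2|75|06|e7|13|9b|cd|
→ t1 |cd|9b|75|e7|06|13|9b|d5|
→ t2 |06|13|9b|d5|cd|9b|75|e7|

RES = [ 0x06  0x13  0x9b  0xd5  0xcd  0x9b  0x75  0xe7 ]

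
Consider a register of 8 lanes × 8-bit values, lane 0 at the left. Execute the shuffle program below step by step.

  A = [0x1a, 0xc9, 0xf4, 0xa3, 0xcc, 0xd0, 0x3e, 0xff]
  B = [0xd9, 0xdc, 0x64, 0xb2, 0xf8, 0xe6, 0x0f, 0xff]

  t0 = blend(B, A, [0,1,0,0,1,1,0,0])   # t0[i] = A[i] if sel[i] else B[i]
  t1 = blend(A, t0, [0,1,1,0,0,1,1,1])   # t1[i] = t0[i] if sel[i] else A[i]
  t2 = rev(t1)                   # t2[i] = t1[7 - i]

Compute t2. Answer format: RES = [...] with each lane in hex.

t0 = [0xd9, 0xc9, 0x64, 0xb2, 0xcc, 0xd0, 0x0f, 0xff]
t1 = [0x1a, 0xc9, 0x64, 0xa3, 0xcc, 0xd0, 0x0f, 0xff]
t2 = [0xff, 0x0f, 0xd0, 0xcc, 0xa3, 0x64, 0xc9, 0x1a]

RES = [ 0xff  0x0f  0xd0  0xcc  0xa3  0x64  0xc9  0x1a ]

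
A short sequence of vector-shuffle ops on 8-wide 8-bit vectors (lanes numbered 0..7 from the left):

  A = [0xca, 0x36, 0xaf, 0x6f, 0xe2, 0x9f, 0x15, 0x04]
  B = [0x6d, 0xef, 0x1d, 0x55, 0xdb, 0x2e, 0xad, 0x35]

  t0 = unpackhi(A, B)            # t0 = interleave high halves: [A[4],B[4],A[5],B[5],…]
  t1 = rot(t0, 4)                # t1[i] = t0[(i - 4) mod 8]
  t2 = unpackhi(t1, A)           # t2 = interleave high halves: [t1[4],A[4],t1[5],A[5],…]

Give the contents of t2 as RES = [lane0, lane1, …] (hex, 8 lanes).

t0 = [0xe2, 0xdb, 0x9f, 0x2e, 0x15, 0xad, 0x04, 0x35]
t1 = [0x15, 0xad, 0x04, 0x35, 0xe2, 0xdb, 0x9f, 0x2e]
t2 = [0xe2, 0xe2, 0xdb, 0x9f, 0x9f, 0x15, 0x2e, 0x04]

RES = [0xe2, 0xe2, 0xdb, 0x9f, 0x9f, 0x15, 0x2e, 0x04]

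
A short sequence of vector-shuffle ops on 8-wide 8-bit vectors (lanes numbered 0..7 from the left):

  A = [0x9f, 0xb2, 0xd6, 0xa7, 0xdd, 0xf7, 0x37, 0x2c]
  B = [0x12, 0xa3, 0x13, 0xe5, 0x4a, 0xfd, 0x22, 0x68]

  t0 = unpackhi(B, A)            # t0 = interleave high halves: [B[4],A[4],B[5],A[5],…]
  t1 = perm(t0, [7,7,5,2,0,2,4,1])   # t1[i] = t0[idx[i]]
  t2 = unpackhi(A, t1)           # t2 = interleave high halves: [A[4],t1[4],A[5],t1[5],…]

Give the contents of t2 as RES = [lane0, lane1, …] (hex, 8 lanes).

RES = [0xdd, 0x4a, 0xf7, 0xfd, 0x37, 0x22, 0x2c, 0xdd]

t0 = [0x4a, 0xdd, 0xfd, 0xf7, 0x22, 0x37, 0x68, 0x2c]
t1 = [0x2c, 0x2c, 0x37, 0xfd, 0x4a, 0xfd, 0x22, 0xdd]
t2 = [0xdd, 0x4a, 0xf7, 0xfd, 0x37, 0x22, 0x2c, 0xdd]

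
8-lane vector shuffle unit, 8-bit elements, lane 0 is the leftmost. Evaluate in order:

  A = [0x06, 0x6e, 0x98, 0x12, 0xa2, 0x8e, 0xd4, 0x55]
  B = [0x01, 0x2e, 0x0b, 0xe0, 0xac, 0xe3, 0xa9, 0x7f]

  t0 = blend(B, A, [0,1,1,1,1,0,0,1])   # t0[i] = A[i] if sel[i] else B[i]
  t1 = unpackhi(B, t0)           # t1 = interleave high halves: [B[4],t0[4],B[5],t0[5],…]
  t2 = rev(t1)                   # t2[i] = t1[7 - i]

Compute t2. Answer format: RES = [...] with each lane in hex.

→ t0 |01|6e|98|12|a2|e3|a9|55|
→ t1 |ac|a2|e3|e3|a9|a9|7f|55|
→ t2 |55|7f|a9|a9|e3|e3|a2|ac|

RES = [0x55, 0x7f, 0xa9, 0xa9, 0xe3, 0xe3, 0xa2, 0xac]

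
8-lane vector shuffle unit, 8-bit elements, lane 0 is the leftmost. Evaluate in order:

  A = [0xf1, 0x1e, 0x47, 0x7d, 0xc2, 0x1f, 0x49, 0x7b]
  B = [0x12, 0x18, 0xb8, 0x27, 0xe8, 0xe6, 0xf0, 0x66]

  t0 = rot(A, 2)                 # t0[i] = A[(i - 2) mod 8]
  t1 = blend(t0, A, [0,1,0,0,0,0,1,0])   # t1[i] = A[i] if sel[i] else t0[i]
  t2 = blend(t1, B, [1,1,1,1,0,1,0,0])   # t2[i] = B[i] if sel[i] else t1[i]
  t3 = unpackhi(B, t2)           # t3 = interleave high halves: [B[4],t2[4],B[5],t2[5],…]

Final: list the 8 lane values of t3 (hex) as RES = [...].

  t0: 49 7b f1 1e 47 7d c2 1f
  t1: 49 1e f1 1e 47 7d 49 1f
  t2: 12 18 b8 27 47 e6 49 1f
  t3: e8 47 e6 e6 f0 49 66 1f

RES = [0xe8, 0x47, 0xe6, 0xe6, 0xf0, 0x49, 0x66, 0x1f]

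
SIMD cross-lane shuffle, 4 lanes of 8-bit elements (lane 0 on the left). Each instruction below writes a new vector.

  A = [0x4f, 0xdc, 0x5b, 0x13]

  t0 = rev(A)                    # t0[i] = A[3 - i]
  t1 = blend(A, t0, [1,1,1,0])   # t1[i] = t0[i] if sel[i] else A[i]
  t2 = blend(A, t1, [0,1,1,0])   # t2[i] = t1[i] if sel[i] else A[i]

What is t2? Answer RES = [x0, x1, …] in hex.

RES = [ 0x4f  0x5b  0xdc  0x13 ]

  t0: 13 5b dc 4f
  t1: 13 5b dc 13
  t2: 4f 5b dc 13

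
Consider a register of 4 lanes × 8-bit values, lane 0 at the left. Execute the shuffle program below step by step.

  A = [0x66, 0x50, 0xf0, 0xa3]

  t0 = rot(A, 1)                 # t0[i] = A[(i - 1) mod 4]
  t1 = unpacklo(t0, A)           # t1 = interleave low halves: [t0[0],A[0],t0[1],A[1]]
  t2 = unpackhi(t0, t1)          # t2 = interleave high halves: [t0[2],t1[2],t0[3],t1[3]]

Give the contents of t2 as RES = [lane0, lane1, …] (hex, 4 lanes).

RES = [ 0x50  0x66  0xf0  0x50 ]

→ t0 |a3|66|50|f0|
→ t1 |a3|66|66|50|
→ t2 |50|66|f0|50|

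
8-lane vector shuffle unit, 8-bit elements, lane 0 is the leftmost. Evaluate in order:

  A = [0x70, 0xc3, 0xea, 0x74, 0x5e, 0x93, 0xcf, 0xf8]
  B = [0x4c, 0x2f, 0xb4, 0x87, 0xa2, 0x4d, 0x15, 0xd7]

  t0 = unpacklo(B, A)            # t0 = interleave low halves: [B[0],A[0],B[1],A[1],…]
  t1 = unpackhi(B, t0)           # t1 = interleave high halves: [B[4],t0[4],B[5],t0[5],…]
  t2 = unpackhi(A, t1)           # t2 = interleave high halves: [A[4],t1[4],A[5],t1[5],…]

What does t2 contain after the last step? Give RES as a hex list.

RES = [ 0x5e  0x15  0x93  0x87  0xcf  0xd7  0xf8  0x74 ]

  t0: 4c 70 2f c3 b4 ea 87 74
  t1: a2 b4 4d ea 15 87 d7 74
  t2: 5e 15 93 87 cf d7 f8 74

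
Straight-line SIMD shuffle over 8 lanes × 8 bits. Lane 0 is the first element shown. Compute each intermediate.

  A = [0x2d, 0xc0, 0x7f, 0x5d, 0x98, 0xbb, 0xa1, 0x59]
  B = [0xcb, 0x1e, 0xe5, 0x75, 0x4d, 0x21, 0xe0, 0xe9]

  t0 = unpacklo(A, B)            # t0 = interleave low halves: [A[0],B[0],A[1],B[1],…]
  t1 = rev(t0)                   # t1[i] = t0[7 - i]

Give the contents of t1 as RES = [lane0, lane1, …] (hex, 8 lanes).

RES = [0x75, 0x5d, 0xe5, 0x7f, 0x1e, 0xc0, 0xcb, 0x2d]

  t0: 2d cb c0 1e 7f e5 5d 75
  t1: 75 5d e5 7f 1e c0 cb 2d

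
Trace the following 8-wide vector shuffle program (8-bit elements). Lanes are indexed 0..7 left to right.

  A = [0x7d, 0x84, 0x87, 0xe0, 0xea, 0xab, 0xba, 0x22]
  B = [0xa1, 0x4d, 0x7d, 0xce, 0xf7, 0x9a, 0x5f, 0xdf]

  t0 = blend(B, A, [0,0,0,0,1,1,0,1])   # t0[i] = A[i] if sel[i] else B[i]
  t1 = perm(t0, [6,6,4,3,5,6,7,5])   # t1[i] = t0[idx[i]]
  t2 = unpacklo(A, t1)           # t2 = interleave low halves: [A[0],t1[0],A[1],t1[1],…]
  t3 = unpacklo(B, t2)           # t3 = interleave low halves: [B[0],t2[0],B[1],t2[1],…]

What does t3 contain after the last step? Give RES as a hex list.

RES = [0xa1, 0x7d, 0x4d, 0x5f, 0x7d, 0x84, 0xce, 0x5f]

  t0: a1 4d 7d ce ea ab 5f 22
  t1: 5f 5f ea ce ab 5f 22 ab
  t2: 7d 5f 84 5f 87 ea e0 ce
  t3: a1 7d 4d 5f 7d 84 ce 5f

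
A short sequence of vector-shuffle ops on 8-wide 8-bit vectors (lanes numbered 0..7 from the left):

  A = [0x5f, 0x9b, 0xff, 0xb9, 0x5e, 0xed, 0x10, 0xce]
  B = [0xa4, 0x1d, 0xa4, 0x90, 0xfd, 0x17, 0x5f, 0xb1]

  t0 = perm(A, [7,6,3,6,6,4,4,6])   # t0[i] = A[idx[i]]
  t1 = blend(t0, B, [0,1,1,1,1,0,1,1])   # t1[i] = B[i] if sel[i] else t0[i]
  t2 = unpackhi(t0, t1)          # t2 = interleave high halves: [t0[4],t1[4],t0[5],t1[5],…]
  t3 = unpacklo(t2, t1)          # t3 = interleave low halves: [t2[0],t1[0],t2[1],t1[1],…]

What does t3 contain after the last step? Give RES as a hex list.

RES = [ 0x10  0xce  0xfd  0x1d  0x5e  0xa4  0x5e  0x90 ]

→ t0 |ce|10|b9|10|10|5e|5e|10|
→ t1 |ce|1d|a4|90|fd|5e|5f|b1|
→ t2 |10|fd|5e|5e|5e|5f|10|b1|
→ t3 |10|ce|fd|1d|5e|a4|5e|90|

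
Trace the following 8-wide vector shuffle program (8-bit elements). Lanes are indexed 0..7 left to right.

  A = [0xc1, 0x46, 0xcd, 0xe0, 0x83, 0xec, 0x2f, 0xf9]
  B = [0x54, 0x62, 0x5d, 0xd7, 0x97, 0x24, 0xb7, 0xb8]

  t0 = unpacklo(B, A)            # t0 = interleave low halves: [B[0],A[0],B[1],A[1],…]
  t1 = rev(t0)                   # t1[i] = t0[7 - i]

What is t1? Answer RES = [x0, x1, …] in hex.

t0 = [0x54, 0xc1, 0x62, 0x46, 0x5d, 0xcd, 0xd7, 0xe0]
t1 = [0xe0, 0xd7, 0xcd, 0x5d, 0x46, 0x62, 0xc1, 0x54]

RES = [0xe0, 0xd7, 0xcd, 0x5d, 0x46, 0x62, 0xc1, 0x54]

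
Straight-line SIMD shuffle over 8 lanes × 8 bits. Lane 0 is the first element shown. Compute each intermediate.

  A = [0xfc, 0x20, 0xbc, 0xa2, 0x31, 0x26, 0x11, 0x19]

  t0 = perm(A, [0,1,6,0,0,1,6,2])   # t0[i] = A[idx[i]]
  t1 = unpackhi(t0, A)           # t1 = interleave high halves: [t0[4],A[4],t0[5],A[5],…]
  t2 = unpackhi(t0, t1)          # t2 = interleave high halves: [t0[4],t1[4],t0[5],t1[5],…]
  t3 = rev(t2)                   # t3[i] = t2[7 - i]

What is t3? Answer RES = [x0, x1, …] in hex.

RES = [0x19, 0xbc, 0xbc, 0x11, 0x11, 0x20, 0x11, 0xfc]

→ t0 |fc|20|11|fc|fc|20|11|bc|
→ t1 |fc|31|20|26|11|11|bc|19|
→ t2 |fc|11|20|11|11|bc|bc|19|
→ t3 |19|bc|bc|11|11|20|11|fc|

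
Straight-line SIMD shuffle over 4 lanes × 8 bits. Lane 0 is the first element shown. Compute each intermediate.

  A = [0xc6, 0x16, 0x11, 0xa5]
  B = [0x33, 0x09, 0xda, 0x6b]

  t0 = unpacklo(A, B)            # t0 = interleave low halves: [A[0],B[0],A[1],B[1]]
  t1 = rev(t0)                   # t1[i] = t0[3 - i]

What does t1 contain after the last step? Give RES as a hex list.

RES = [0x09, 0x16, 0x33, 0xc6]

  t0: c6 33 16 09
  t1: 09 16 33 c6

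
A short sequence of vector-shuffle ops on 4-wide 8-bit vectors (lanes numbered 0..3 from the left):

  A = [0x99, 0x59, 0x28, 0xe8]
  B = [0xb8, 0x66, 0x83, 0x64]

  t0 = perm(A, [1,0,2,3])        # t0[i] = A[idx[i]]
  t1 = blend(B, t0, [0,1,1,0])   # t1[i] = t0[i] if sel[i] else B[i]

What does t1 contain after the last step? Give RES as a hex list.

RES = [0xb8, 0x99, 0x28, 0x64]

→ t0 |59|99|28|e8|
→ t1 |b8|99|28|64|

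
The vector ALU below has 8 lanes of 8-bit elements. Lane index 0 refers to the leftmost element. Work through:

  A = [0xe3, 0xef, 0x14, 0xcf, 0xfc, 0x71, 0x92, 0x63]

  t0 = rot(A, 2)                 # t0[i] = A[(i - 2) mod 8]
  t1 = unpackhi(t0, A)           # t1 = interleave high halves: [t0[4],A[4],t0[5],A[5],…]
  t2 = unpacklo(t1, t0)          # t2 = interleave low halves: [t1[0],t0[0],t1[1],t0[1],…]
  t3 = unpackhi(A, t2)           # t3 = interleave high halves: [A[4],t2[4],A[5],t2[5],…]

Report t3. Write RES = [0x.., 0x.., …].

RES = [0xfc, 0xcf, 0x71, 0xe3, 0x92, 0x71, 0x63, 0xef]

  t0: 92 63 e3 ef 14 cf fc 71
  t1: 14 fc cf 71 fc 92 71 63
  t2: 14 92 fc 63 cf e3 71 ef
  t3: fc cf 71 e3 92 71 63 ef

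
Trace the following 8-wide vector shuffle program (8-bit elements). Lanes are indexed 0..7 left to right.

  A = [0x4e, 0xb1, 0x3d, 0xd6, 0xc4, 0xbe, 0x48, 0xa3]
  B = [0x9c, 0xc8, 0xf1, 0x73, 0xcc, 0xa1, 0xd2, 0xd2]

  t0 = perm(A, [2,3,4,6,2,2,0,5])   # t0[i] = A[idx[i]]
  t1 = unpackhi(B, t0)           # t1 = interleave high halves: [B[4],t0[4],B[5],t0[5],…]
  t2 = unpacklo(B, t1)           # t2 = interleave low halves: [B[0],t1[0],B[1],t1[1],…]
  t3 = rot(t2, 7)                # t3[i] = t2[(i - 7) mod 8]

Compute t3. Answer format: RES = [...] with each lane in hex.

t0 = [0x3d, 0xd6, 0xc4, 0x48, 0x3d, 0x3d, 0x4e, 0xbe]
t1 = [0xcc, 0x3d, 0xa1, 0x3d, 0xd2, 0x4e, 0xd2, 0xbe]
t2 = [0x9c, 0xcc, 0xc8, 0x3d, 0xf1, 0xa1, 0x73, 0x3d]
t3 = [0xcc, 0xc8, 0x3d, 0xf1, 0xa1, 0x73, 0x3d, 0x9c]

RES = [ 0xcc  0xc8  0x3d  0xf1  0xa1  0x73  0x3d  0x9c ]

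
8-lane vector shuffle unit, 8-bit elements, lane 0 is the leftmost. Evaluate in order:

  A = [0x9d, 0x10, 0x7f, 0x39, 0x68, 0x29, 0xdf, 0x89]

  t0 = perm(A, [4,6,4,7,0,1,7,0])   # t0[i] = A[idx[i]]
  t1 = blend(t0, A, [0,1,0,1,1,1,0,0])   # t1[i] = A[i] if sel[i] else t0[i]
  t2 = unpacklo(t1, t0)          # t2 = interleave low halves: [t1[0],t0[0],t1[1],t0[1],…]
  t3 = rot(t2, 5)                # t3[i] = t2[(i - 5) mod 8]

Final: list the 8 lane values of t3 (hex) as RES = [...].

RES = [ 0xdf  0x68  0x68  0x39  0x89  0x68  0x68  0x10 ]

  t0: 68 df 68 89 9d 10 89 9d
  t1: 68 10 68 39 68 29 89 9d
  t2: 68 68 10 df 68 68 39 89
  t3: df 68 68 39 89 68 68 10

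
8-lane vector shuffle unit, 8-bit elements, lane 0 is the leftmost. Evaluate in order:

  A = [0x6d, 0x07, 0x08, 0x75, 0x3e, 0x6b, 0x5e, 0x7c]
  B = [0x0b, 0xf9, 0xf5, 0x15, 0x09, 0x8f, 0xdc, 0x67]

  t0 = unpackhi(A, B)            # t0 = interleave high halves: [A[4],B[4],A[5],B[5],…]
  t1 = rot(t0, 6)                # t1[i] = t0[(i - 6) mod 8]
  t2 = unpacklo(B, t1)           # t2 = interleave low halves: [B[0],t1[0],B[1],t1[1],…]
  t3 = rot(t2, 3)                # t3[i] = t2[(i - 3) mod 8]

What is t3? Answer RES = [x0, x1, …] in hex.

→ t0 |3e|09|6b|8f|5e|dc|7c|67|
→ t1 |6b|8f|5e|dc|7c|67|3e|09|
→ t2 |0b|6b|f9|8f|f5|5e|15|dc|
→ t3 |5e|15|dc|0b|6b|f9|8f|f5|

RES = [0x5e, 0x15, 0xdc, 0x0b, 0x6b, 0xf9, 0x8f, 0xf5]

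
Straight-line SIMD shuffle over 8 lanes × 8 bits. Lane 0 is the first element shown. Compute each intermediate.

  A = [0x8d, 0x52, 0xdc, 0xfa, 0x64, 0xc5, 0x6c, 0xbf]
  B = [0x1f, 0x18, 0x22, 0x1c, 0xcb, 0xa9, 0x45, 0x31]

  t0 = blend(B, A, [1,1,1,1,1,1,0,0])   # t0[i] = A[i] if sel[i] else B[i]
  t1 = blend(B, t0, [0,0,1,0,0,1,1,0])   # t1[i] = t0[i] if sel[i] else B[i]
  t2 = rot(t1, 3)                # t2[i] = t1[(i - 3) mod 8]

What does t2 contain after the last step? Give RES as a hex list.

RES = [ 0xc5  0x45  0x31  0x1f  0x18  0xdc  0x1c  0xcb ]

  t0: 8d 52 dc fa 64 c5 45 31
  t1: 1f 18 dc 1c cb c5 45 31
  t2: c5 45 31 1f 18 dc 1c cb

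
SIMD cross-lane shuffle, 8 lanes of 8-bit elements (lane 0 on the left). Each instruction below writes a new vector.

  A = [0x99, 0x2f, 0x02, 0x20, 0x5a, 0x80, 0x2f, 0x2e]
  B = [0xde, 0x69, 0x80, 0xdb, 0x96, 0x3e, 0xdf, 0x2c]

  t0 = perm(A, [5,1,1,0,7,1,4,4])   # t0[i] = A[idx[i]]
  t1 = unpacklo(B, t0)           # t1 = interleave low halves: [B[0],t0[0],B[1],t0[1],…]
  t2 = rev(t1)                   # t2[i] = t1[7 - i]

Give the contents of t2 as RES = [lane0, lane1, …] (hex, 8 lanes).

t0 = [0x80, 0x2f, 0x2f, 0x99, 0x2e, 0x2f, 0x5a, 0x5a]
t1 = [0xde, 0x80, 0x69, 0x2f, 0x80, 0x2f, 0xdb, 0x99]
t2 = [0x99, 0xdb, 0x2f, 0x80, 0x2f, 0x69, 0x80, 0xde]

RES = [ 0x99  0xdb  0x2f  0x80  0x2f  0x69  0x80  0xde ]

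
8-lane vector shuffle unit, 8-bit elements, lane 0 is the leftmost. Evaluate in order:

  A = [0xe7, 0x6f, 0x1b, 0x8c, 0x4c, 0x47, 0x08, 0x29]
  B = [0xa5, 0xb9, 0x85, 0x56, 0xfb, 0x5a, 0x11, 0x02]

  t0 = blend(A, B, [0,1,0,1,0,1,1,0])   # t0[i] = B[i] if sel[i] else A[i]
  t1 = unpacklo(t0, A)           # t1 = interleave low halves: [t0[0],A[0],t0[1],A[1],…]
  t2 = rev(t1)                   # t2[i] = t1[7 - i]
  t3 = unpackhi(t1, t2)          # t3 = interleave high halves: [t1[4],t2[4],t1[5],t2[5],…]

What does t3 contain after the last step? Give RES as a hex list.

t0 = [0xe7, 0xb9, 0x1b, 0x56, 0x4c, 0x5a, 0x11, 0x29]
t1 = [0xe7, 0xe7, 0xb9, 0x6f, 0x1b, 0x1b, 0x56, 0x8c]
t2 = [0x8c, 0x56, 0x1b, 0x1b, 0x6f, 0xb9, 0xe7, 0xe7]
t3 = [0x1b, 0x6f, 0x1b, 0xb9, 0x56, 0xe7, 0x8c, 0xe7]

RES = [ 0x1b  0x6f  0x1b  0xb9  0x56  0xe7  0x8c  0xe7 ]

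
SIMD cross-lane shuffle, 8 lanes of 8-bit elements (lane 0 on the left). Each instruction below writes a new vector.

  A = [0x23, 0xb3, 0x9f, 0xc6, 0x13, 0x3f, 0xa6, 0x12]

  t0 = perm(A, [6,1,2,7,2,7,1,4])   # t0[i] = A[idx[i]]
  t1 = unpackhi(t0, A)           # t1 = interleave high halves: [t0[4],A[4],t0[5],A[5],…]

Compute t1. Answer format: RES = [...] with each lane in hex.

RES = [0x9f, 0x13, 0x12, 0x3f, 0xb3, 0xa6, 0x13, 0x12]

t0 = [0xa6, 0xb3, 0x9f, 0x12, 0x9f, 0x12, 0xb3, 0x13]
t1 = [0x9f, 0x13, 0x12, 0x3f, 0xb3, 0xa6, 0x13, 0x12]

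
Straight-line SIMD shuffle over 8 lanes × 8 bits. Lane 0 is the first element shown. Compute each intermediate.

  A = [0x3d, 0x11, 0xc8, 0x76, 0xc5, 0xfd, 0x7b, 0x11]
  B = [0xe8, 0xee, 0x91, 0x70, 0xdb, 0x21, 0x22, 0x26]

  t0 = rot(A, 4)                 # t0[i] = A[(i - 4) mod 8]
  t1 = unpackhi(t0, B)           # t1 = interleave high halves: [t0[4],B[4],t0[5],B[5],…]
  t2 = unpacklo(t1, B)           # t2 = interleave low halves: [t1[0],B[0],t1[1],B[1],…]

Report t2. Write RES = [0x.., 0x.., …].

RES = [ 0x3d  0xe8  0xdb  0xee  0x11  0x91  0x21  0x70 ]

→ t0 |c5|fd|7b|11|3d|11|c8|76|
→ t1 |3d|db|11|21|c8|22|76|26|
→ t2 |3d|e8|db|ee|11|91|21|70|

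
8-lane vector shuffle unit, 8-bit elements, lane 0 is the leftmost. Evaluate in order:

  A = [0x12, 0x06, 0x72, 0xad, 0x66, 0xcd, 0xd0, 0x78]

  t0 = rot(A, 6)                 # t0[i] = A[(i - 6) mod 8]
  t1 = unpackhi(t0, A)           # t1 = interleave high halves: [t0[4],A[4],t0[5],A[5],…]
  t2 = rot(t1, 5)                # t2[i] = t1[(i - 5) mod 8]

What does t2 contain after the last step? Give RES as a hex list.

RES = [ 0xcd  0x12  0xd0  0x06  0x78  0xd0  0x66  0x78 ]

  t0: 72 ad 66 cd d0 78 12 06
  t1: d0 66 78 cd 12 d0 06 78
  t2: cd 12 d0 06 78 d0 66 78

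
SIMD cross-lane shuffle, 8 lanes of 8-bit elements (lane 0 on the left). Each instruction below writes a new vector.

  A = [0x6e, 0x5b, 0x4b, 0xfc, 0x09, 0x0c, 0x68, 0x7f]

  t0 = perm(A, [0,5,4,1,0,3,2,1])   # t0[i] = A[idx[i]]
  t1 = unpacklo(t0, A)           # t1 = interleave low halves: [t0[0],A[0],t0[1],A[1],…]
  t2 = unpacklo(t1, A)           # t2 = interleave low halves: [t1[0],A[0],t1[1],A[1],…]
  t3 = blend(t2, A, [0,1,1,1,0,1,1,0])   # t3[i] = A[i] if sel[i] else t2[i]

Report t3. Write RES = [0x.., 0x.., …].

RES = [0x6e, 0x5b, 0x4b, 0xfc, 0x0c, 0x0c, 0x68, 0xfc]

→ t0 |6e|0c|09|5b|6e|fc|4b|5b|
→ t1 |6e|6e|0c|5b|09|4b|5b|fc|
→ t2 |6e|6e|6e|5b|0c|4b|5b|fc|
→ t3 |6e|5b|4b|fc|0c|0c|68|fc|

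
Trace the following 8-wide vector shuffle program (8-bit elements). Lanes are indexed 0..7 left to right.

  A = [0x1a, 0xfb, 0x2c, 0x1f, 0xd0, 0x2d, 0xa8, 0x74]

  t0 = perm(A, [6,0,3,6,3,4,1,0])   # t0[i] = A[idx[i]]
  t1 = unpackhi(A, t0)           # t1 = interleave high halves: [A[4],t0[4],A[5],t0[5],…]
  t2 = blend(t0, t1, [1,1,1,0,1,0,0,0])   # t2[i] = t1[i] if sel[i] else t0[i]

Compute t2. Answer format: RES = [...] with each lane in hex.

RES = [ 0xd0  0x1f  0x2d  0xa8  0xa8  0xd0  0xfb  0x1a ]

t0 = [0xa8, 0x1a, 0x1f, 0xa8, 0x1f, 0xd0, 0xfb, 0x1a]
t1 = [0xd0, 0x1f, 0x2d, 0xd0, 0xa8, 0xfb, 0x74, 0x1a]
t2 = [0xd0, 0x1f, 0x2d, 0xa8, 0xa8, 0xd0, 0xfb, 0x1a]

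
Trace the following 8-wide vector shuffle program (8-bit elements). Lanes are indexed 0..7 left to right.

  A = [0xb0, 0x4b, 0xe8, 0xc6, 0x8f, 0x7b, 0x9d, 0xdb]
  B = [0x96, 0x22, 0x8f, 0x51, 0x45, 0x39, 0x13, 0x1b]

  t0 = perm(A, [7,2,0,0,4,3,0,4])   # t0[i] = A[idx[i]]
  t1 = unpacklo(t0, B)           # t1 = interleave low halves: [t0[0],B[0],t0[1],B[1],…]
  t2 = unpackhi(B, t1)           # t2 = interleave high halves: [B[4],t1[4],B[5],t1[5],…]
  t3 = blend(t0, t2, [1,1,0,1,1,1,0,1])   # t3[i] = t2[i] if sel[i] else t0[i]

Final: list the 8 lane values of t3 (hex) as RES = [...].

  t0: db e8 b0 b0 8f c6 b0 8f
  t1: db 96 e8 22 b0 8f b0 51
  t2: 45 b0 39 8f 13 b0 1b 51
  t3: 45 b0 b0 8f 13 b0 b0 51

RES = [0x45, 0xb0, 0xb0, 0x8f, 0x13, 0xb0, 0xb0, 0x51]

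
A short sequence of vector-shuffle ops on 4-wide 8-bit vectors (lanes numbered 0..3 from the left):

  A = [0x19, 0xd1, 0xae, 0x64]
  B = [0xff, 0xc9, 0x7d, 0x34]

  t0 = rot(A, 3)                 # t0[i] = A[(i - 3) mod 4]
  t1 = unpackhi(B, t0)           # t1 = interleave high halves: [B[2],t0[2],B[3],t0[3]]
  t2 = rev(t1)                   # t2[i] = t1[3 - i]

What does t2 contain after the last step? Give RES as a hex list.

→ t0 |d1|ae|64|19|
→ t1 |7d|64|34|19|
→ t2 |19|34|64|7d|

RES = [ 0x19  0x34  0x64  0x7d ]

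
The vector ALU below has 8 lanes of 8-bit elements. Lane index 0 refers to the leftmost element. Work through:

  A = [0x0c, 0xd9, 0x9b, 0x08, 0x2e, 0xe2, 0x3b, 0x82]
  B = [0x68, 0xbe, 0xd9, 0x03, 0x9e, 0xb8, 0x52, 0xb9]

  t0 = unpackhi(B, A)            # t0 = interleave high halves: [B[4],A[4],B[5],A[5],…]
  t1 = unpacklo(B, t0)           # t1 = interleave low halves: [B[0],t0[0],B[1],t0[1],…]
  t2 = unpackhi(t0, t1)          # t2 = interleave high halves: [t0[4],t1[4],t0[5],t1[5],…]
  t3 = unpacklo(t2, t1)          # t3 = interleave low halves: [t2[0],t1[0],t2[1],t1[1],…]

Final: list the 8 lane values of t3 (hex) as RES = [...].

RES = [0x52, 0x68, 0xd9, 0x9e, 0x3b, 0xbe, 0xb8, 0x2e]

t0 = [0x9e, 0x2e, 0xb8, 0xe2, 0x52, 0x3b, 0xb9, 0x82]
t1 = [0x68, 0x9e, 0xbe, 0x2e, 0xd9, 0xb8, 0x03, 0xe2]
t2 = [0x52, 0xd9, 0x3b, 0xb8, 0xb9, 0x03, 0x82, 0xe2]
t3 = [0x52, 0x68, 0xd9, 0x9e, 0x3b, 0xbe, 0xb8, 0x2e]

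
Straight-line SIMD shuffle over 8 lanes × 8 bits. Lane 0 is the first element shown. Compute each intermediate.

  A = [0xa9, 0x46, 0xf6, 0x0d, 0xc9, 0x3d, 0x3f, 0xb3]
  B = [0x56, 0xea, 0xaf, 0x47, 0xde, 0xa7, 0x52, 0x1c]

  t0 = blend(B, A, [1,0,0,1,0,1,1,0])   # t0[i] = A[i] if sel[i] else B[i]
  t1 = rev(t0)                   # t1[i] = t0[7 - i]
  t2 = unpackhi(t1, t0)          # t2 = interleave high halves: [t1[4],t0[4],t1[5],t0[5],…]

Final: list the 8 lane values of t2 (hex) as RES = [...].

RES = [0x0d, 0xde, 0xaf, 0x3d, 0xea, 0x3f, 0xa9, 0x1c]

t0 = [0xa9, 0xea, 0xaf, 0x0d, 0xde, 0x3d, 0x3f, 0x1c]
t1 = [0x1c, 0x3f, 0x3d, 0xde, 0x0d, 0xaf, 0xea, 0xa9]
t2 = [0x0d, 0xde, 0xaf, 0x3d, 0xea, 0x3f, 0xa9, 0x1c]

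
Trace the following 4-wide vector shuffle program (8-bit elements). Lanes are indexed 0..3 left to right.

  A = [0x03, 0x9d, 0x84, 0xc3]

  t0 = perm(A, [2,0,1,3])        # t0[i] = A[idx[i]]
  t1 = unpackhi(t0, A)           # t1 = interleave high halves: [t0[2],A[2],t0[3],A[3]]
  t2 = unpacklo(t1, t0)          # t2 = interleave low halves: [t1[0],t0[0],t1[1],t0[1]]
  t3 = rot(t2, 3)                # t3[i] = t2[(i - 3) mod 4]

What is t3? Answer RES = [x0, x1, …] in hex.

RES = [0x84, 0x84, 0x03, 0x9d]

  t0: 84 03 9d c3
  t1: 9d 84 c3 c3
  t2: 9d 84 84 03
  t3: 84 84 03 9d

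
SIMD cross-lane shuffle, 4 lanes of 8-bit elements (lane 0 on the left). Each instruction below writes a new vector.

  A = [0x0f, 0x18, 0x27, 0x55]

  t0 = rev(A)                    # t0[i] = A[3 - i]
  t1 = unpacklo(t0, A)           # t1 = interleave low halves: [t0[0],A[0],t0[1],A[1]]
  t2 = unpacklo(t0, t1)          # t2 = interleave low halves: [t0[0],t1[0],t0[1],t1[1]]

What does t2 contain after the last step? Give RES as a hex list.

→ t0 |55|27|18|0f|
→ t1 |55|0f|27|18|
→ t2 |55|55|27|0f|

RES = [0x55, 0x55, 0x27, 0x0f]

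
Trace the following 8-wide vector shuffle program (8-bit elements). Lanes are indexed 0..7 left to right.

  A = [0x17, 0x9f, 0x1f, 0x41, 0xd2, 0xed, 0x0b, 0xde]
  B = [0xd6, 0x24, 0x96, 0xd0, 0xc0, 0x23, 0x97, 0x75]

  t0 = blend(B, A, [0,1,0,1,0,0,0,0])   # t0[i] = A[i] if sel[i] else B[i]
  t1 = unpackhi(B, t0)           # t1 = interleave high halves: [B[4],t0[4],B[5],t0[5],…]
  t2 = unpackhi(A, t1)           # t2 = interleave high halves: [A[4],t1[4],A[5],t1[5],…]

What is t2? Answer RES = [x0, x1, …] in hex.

RES = [ 0xd2  0x97  0xed  0x97  0x0b  0x75  0xde  0x75 ]

  t0: d6 9f 96 41 c0 23 97 75
  t1: c0 c0 23 23 97 97 75 75
  t2: d2 97 ed 97 0b 75 de 75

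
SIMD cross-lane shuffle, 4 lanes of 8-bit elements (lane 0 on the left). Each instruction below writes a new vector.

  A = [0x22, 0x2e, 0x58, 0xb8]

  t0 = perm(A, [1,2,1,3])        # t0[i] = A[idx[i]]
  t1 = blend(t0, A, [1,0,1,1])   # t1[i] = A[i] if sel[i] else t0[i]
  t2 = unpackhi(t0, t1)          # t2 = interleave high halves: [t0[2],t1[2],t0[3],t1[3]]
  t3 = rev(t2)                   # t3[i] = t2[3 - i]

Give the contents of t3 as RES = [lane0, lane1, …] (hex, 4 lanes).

t0 = [0x2e, 0x58, 0x2e, 0xb8]
t1 = [0x22, 0x58, 0x58, 0xb8]
t2 = [0x2e, 0x58, 0xb8, 0xb8]
t3 = [0xb8, 0xb8, 0x58, 0x2e]

RES = [0xb8, 0xb8, 0x58, 0x2e]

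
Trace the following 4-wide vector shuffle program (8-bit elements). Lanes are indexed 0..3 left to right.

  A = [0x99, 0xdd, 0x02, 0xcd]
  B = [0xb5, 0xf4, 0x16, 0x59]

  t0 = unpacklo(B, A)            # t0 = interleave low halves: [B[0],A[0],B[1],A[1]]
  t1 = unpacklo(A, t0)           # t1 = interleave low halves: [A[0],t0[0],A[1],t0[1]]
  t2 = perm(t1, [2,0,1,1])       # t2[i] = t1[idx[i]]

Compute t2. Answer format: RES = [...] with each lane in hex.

t0 = [0xb5, 0x99, 0xf4, 0xdd]
t1 = [0x99, 0xb5, 0xdd, 0x99]
t2 = [0xdd, 0x99, 0xb5, 0xb5]

RES = [0xdd, 0x99, 0xb5, 0xb5]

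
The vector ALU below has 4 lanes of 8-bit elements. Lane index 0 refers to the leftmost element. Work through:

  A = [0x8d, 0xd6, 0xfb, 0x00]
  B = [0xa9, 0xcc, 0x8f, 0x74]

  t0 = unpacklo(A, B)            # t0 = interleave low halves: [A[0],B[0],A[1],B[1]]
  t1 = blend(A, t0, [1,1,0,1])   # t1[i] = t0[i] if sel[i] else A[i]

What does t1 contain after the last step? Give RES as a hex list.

RES = [ 0x8d  0xa9  0xfb  0xcc ]

t0 = [0x8d, 0xa9, 0xd6, 0xcc]
t1 = [0x8d, 0xa9, 0xfb, 0xcc]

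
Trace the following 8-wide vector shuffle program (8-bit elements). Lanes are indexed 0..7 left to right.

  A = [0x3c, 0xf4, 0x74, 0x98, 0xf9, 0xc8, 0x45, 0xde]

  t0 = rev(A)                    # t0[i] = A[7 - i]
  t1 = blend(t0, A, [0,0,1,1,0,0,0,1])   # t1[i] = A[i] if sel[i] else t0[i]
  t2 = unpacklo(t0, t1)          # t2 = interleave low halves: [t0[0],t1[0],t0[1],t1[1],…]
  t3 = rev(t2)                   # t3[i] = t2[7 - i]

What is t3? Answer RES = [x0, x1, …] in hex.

  t0: de 45 c8 f9 98 74 f4 3c
  t1: de 45 74 98 98 74 f4 de
  t2: de de 45 45 c8 74 f9 98
  t3: 98 f9 74 c8 45 45 de de

RES = [ 0x98  0xf9  0x74  0xc8  0x45  0x45  0xde  0xde ]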